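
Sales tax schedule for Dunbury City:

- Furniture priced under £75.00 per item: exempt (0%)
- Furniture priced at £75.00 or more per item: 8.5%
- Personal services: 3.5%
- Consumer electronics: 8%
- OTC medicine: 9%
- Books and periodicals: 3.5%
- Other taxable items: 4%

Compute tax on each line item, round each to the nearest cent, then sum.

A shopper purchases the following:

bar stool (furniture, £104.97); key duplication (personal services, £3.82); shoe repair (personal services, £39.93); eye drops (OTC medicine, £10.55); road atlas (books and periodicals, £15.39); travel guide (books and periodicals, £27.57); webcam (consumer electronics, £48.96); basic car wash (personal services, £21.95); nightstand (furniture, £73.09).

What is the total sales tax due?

£17.59

Bar stool £104.97: furniture, £75.00 or more → 8.5% → £8.92
Key duplication £3.82: personal services → 3.5% → £0.13
Shoe repair £39.93: personal services → 3.5% → £1.40
Eye drops £10.55: OTC medicine → 9% → £0.95
Road atlas £15.39: books and periodicals → 3.5% → £0.54
Travel guide £27.57: books and periodicals → 3.5% → £0.96
Webcam £48.96: consumer electronics → 8% → £3.92
Basic car wash £21.95: personal services → 3.5% → £0.77
Nightstand £73.09: furniture, under £75.00 → 0% → £0.00
Total tax = £8.92 + £0.13 + £1.40 + £0.95 + £0.54 + £0.96 + £3.92 + £0.77 = £17.59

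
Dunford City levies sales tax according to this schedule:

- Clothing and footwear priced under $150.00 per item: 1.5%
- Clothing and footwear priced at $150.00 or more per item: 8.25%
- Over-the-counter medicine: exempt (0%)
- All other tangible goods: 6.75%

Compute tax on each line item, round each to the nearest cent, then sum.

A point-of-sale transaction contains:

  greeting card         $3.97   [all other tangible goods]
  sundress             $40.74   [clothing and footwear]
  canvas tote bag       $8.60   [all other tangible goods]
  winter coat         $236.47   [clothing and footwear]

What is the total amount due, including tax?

Greeting card $3.97: all other tangible goods → 6.75% → $0.27
Sundress $40.74: clothing and footwear, under $150.00 → 1.5% → $0.61
Canvas tote bag $8.60: all other tangible goods → 6.75% → $0.58
Winter coat $236.47: clothing and footwear, $150.00 or more → 8.25% → $19.51
Subtotal = $289.78; tax = $20.97; total due = $310.75

$310.75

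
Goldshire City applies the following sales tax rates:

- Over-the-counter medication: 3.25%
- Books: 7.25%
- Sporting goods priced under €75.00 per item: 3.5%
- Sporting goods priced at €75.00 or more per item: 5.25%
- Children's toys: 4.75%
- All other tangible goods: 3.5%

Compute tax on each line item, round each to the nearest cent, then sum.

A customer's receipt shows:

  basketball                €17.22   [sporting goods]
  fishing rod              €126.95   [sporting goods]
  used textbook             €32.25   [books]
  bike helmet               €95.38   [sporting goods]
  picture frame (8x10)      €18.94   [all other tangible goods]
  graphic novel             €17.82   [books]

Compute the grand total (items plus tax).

€325.12

Basketball €17.22: sporting goods, under €75.00 → 3.5% → €0.60
Fishing rod €126.95: sporting goods, €75.00 or more → 5.25% → €6.66
Used textbook €32.25: books → 7.25% → €2.34
Bike helmet €95.38: sporting goods, €75.00 or more → 5.25% → €5.01
Picture frame (8x10) €18.94: all other tangible goods → 3.5% → €0.66
Graphic novel €17.82: books → 7.25% → €1.29
Subtotal = €308.56; tax = €16.56; total due = €325.12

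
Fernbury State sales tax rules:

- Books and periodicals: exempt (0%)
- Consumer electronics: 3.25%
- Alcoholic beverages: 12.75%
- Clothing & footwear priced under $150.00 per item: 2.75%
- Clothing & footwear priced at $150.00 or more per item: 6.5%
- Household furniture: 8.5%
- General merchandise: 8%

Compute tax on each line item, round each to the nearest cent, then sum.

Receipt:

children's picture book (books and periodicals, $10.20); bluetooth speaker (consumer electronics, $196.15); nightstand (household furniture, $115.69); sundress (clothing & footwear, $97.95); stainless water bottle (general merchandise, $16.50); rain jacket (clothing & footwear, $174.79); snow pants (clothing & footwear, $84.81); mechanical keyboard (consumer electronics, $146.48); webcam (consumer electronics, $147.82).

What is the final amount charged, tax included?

Children's picture book $10.20: books and periodicals → 0% → $0.00
Bluetooth speaker $196.15: consumer electronics → 3.25% → $6.37
Nightstand $115.69: household furniture → 8.5% → $9.83
Sundress $97.95: clothing & footwear, under $150.00 → 2.75% → $2.69
Stainless water bottle $16.50: general merchandise → 8% → $1.32
Rain jacket $174.79: clothing & footwear, $150.00 or more → 6.5% → $11.36
Snow pants $84.81: clothing & footwear, under $150.00 → 2.75% → $2.33
Mechanical keyboard $146.48: consumer electronics → 3.25% → $4.76
Webcam $147.82: consumer electronics → 3.25% → $4.80
Subtotal = $990.39; tax = $43.46; total due = $1033.85

$1033.85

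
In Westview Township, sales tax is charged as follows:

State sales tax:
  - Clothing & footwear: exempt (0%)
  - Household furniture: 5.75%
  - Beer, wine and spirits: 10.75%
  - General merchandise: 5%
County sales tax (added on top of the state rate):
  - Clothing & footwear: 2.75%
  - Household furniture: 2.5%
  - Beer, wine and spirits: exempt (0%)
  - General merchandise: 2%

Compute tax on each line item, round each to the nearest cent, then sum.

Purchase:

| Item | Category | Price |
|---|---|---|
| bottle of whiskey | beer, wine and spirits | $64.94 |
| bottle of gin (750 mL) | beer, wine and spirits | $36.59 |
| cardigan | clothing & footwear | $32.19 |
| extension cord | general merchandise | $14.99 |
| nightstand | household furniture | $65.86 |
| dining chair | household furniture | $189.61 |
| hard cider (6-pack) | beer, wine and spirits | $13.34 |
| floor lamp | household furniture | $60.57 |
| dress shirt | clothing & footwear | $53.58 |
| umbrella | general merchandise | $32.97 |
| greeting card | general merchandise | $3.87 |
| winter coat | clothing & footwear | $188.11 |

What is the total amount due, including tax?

Bottle of whiskey $64.94: beer, wine and spirits → 10.75% + 0% county = 10.75% → $6.98
Bottle of gin (750 mL) $36.59: beer, wine and spirits → 10.75% + 0% county = 10.75% → $3.93
Cardigan $32.19: clothing & footwear → 0% + 2.75% county = 2.75% → $0.89
Extension cord $14.99: general merchandise → 5% + 2% county = 7% → $1.05
Nightstand $65.86: household furniture → 5.75% + 2.5% county = 8.25% → $5.43
Dining chair $189.61: household furniture → 5.75% + 2.5% county = 8.25% → $15.64
Hard cider (6-pack) $13.34: beer, wine and spirits → 10.75% + 0% county = 10.75% → $1.43
Floor lamp $60.57: household furniture → 5.75% + 2.5% county = 8.25% → $5.00
Dress shirt $53.58: clothing & footwear → 0% + 2.75% county = 2.75% → $1.47
Umbrella $32.97: general merchandise → 5% + 2% county = 7% → $2.31
Greeting card $3.87: general merchandise → 5% + 2% county = 7% → $0.27
Winter coat $188.11: clothing & footwear → 0% + 2.75% county = 2.75% → $5.17
Subtotal = $756.62; tax = $49.57; total due = $806.19

$806.19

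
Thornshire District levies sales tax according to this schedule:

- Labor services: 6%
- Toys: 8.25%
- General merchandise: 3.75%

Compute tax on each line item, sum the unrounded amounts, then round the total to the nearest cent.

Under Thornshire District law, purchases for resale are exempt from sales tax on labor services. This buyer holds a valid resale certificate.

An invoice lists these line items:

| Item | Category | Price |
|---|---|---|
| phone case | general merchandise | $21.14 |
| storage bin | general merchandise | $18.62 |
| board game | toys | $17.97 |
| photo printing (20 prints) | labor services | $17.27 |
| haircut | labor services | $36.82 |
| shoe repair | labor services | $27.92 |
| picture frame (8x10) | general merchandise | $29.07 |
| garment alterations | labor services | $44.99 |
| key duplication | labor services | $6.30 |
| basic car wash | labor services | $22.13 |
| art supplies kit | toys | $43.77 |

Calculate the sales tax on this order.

Phone case $21.14: general merchandise → 3.75% → $0.79275
Storage bin $18.62: general merchandise → 3.75% → $0.69825
Board game $17.97: toys → 8.25% → $1.482525
Photo printing (20 prints) $17.27: labor services, buyer-exempt → 0% → $0.00
Haircut $36.82: labor services, buyer-exempt → 0% → $0.00
Shoe repair $27.92: labor services, buyer-exempt → 0% → $0.00
Picture frame (8x10) $29.07: general merchandise → 3.75% → $1.090125
Garment alterations $44.99: labor services, buyer-exempt → 0% → $0.00
Key duplication $6.30: labor services, buyer-exempt → 0% → $0.00
Basic car wash $22.13: labor services, buyer-exempt → 0% → $0.00
Art supplies kit $43.77: toys → 8.25% → $3.611025
Unrounded tax sum = $7.674675 → $7.67

$7.67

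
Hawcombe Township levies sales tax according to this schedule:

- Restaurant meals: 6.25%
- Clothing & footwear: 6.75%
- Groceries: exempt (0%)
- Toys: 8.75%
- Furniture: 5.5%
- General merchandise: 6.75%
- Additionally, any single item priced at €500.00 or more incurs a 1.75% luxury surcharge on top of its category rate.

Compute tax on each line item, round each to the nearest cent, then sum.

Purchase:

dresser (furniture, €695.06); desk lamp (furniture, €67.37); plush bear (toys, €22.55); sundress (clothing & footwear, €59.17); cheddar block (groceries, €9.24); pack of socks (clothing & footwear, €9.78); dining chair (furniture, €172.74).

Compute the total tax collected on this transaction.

€70.22

Dresser €695.06: furniture → 5.5% + 1.75% surcharge = 7.25% → €50.39
Desk lamp €67.37: furniture → 5.5% → €3.71
Plush bear €22.55: toys → 8.75% → €1.97
Sundress €59.17: clothing & footwear → 6.75% → €3.99
Cheddar block €9.24: groceries → 0% → €0.00
Pack of socks €9.78: clothing & footwear → 6.75% → €0.66
Dining chair €172.74: furniture → 5.5% → €9.50
Total tax = €50.39 + €3.71 + €1.97 + €3.99 + €0.66 + €9.50 = €70.22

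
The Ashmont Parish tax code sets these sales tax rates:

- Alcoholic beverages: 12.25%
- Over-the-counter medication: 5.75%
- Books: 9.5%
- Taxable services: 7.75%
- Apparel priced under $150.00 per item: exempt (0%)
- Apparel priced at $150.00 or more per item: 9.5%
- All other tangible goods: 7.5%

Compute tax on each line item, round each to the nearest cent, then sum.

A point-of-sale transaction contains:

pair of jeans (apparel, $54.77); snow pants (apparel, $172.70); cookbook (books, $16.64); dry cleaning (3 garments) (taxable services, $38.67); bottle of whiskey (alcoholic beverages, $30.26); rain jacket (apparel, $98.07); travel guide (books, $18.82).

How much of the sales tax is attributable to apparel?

Pair of jeans $54.77: apparel, under $150.00 → 0% → $0.00
Snow pants $172.70: apparel, $150.00 or more → 9.5% → $16.41
Rain jacket $98.07: apparel, under $150.00 → 0% → $0.00
Tax on apparel = $0.00 + $16.41 + $0.00 = $16.41

$16.41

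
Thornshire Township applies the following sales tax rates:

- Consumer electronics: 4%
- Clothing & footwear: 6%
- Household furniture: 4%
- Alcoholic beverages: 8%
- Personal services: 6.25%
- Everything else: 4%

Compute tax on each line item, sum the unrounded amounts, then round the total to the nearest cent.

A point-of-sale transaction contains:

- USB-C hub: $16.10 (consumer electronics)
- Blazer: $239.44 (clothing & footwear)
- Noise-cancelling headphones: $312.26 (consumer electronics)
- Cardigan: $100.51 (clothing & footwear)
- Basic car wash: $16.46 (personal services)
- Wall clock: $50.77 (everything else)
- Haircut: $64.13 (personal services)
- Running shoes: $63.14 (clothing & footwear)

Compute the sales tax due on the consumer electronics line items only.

$13.13

USB-C hub $16.10: consumer electronics → 4% → $0.644
Noise-cancelling headphones $312.26: consumer electronics → 4% → $12.4904
Tax on consumer electronics: unrounded sum = $13.1344 → $13.13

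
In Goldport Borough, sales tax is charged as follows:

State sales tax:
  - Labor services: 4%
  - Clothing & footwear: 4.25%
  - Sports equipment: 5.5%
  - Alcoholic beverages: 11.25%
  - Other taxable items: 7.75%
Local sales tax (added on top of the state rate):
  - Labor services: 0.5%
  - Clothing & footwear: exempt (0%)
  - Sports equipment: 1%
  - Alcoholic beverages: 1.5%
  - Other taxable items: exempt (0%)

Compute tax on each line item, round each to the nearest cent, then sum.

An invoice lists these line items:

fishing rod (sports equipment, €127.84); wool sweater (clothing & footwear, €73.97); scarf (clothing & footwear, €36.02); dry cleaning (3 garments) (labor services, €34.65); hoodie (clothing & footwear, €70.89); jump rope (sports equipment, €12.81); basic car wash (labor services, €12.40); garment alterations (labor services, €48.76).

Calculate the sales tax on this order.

€21.13

Fishing rod €127.84: sports equipment → 5.5% + 1% local = 6.5% → €8.31
Wool sweater €73.97: clothing & footwear → 4.25% + 0% local = 4.25% → €3.14
Scarf €36.02: clothing & footwear → 4.25% + 0% local = 4.25% → €1.53
Dry cleaning (3 garments) €34.65: labor services → 4% + 0.5% local = 4.5% → €1.56
Hoodie €70.89: clothing & footwear → 4.25% + 0% local = 4.25% → €3.01
Jump rope €12.81: sports equipment → 5.5% + 1% local = 6.5% → €0.83
Basic car wash €12.40: labor services → 4% + 0.5% local = 4.5% → €0.56
Garment alterations €48.76: labor services → 4% + 0.5% local = 4.5% → €2.19
Total tax = €8.31 + €3.14 + €1.53 + €1.56 + €3.01 + €0.83 + €0.56 + €2.19 = €21.13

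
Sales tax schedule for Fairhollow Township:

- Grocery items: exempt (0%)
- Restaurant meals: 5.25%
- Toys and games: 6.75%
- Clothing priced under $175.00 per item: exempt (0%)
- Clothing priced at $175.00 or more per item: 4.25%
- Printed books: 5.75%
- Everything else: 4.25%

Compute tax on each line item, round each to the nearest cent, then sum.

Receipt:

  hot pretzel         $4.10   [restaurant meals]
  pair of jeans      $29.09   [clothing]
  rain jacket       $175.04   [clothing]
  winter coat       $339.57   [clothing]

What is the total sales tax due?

$22.09

Hot pretzel $4.10: restaurant meals → 5.25% → $0.22
Pair of jeans $29.09: clothing, under $175.00 → 0% → $0.00
Rain jacket $175.04: clothing, $175.00 or more → 4.25% → $7.44
Winter coat $339.57: clothing, $175.00 or more → 4.25% → $14.43
Total tax = $0.22 + $7.44 + $14.43 = $22.09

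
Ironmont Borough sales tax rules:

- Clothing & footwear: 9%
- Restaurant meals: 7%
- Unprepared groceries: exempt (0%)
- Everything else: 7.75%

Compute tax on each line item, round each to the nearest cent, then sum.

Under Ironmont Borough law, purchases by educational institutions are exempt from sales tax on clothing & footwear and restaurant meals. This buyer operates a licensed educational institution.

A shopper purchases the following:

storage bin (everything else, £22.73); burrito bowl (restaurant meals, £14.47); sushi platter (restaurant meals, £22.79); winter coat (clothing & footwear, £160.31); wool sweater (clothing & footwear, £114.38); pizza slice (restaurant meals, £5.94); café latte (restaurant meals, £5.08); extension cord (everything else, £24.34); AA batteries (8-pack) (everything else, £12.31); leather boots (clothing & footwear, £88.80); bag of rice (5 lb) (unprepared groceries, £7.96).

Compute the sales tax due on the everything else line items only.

Storage bin £22.73: everything else → 7.75% → £1.76
Extension cord £24.34: everything else → 7.75% → £1.89
AA batteries (8-pack) £12.31: everything else → 7.75% → £0.95
Tax on everything else = £1.76 + £1.89 + £0.95 = £4.60

£4.60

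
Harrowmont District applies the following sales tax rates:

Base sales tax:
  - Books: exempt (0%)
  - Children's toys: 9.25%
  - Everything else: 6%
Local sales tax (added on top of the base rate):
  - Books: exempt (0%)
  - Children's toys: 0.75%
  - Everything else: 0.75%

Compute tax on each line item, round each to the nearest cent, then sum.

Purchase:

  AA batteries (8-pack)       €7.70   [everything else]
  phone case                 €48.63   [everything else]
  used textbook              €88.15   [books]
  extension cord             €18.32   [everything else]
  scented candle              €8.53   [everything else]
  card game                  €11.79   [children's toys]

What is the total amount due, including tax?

AA batteries (8-pack) €7.70: everything else → 6% + 0.75% local = 6.75% → €0.52
Phone case €48.63: everything else → 6% + 0.75% local = 6.75% → €3.28
Used textbook €88.15: books → 0% + 0% local = 0% → €0.00
Extension cord €18.32: everything else → 6% + 0.75% local = 6.75% → €1.24
Scented candle €8.53: everything else → 6% + 0.75% local = 6.75% → €0.58
Card game €11.79: children's toys → 9.25% + 0.75% local = 10% → €1.18
Subtotal = €183.12; tax = €6.80; total due = €189.92

€189.92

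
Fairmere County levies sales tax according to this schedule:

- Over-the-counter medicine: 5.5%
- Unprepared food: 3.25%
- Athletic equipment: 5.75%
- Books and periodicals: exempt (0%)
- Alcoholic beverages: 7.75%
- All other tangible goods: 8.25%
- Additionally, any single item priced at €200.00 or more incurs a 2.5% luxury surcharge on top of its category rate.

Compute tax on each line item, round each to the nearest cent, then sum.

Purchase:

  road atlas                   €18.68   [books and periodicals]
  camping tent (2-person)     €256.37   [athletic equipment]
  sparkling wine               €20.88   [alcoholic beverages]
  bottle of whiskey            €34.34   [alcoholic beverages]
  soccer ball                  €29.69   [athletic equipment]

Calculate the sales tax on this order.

Road atlas €18.68: books and periodicals → 0% → €0.00
Camping tent (2-person) €256.37: athletic equipment → 5.75% + 2.5% surcharge = 8.25% → €21.15
Sparkling wine €20.88: alcoholic beverages → 7.75% → €1.62
Bottle of whiskey €34.34: alcoholic beverages → 7.75% → €2.66
Soccer ball €29.69: athletic equipment → 5.75% → €1.71
Total tax = €21.15 + €1.62 + €2.66 + €1.71 = €27.14

€27.14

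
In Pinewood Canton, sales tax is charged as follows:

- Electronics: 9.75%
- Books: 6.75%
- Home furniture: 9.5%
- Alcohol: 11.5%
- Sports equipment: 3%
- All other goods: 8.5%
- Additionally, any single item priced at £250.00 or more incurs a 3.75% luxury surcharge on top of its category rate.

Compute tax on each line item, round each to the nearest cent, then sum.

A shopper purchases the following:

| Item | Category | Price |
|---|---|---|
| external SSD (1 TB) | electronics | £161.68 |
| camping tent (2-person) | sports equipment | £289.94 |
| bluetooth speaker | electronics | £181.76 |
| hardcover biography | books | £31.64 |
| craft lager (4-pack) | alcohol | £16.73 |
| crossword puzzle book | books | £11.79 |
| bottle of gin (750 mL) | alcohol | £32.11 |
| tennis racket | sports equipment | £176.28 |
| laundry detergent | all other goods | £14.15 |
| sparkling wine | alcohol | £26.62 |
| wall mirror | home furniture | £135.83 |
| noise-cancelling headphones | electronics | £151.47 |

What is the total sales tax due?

£98.82

External SSD (1 TB) £161.68: electronics → 9.75% → £15.76
Camping tent (2-person) £289.94: sports equipment → 3% + 3.75% surcharge = 6.75% → £19.57
Bluetooth speaker £181.76: electronics → 9.75% → £17.72
Hardcover biography £31.64: books → 6.75% → £2.14
Craft lager (4-pack) £16.73: alcohol → 11.5% → £1.92
Crossword puzzle book £11.79: books → 6.75% → £0.80
Bottle of gin (750 mL) £32.11: alcohol → 11.5% → £3.69
Tennis racket £176.28: sports equipment → 3% → £5.29
Laundry detergent £14.15: all other goods → 8.5% → £1.20
Sparkling wine £26.62: alcohol → 11.5% → £3.06
Wall mirror £135.83: home furniture → 9.5% → £12.90
Noise-cancelling headphones £151.47: electronics → 9.75% → £14.77
Total tax = £15.76 + £19.57 + £17.72 + £2.14 + £1.92 + £0.80 + £3.69 + £5.29 + £1.20 + £3.06 + £12.90 + £14.77 = £98.82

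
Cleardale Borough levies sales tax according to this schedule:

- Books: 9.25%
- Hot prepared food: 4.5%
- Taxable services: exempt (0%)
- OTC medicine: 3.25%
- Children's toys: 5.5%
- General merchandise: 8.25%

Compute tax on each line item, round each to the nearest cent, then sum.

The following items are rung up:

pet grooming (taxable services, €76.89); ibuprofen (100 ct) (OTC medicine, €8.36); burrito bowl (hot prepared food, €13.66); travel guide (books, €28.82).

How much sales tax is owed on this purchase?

Pet grooming €76.89: taxable services → 0% → €0.00
Ibuprofen (100 ct) €8.36: OTC medicine → 3.25% → €0.27
Burrito bowl €13.66: hot prepared food → 4.5% → €0.61
Travel guide €28.82: books → 9.25% → €2.67
Total tax = €0.27 + €0.61 + €2.67 = €3.55

€3.55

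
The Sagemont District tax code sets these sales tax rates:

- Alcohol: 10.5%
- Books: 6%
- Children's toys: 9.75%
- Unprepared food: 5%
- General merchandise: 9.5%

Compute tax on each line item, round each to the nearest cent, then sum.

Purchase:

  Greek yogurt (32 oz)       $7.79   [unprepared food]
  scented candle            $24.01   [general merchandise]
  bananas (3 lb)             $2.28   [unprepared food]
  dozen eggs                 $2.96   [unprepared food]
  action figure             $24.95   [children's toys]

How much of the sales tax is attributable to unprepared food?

$0.65

Greek yogurt (32 oz) $7.79: unprepared food → 5% → $0.39
Bananas (3 lb) $2.28: unprepared food → 5% → $0.11
Dozen eggs $2.96: unprepared food → 5% → $0.15
Tax on unprepared food = $0.39 + $0.11 + $0.15 = $0.65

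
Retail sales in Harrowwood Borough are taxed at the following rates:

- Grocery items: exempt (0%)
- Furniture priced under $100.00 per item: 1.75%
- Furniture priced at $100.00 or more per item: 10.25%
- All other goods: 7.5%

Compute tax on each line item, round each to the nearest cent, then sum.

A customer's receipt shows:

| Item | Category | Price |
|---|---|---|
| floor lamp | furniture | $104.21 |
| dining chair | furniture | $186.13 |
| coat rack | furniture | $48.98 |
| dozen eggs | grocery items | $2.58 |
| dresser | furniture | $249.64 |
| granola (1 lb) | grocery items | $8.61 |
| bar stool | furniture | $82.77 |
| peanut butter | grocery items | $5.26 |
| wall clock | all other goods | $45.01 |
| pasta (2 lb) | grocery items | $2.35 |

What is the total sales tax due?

$61.04

Floor lamp $104.21: furniture, $100.00 or more → 10.25% → $10.68
Dining chair $186.13: furniture, $100.00 or more → 10.25% → $19.08
Coat rack $48.98: furniture, under $100.00 → 1.75% → $0.86
Dozen eggs $2.58: grocery items → 0% → $0.00
Dresser $249.64: furniture, $100.00 or more → 10.25% → $25.59
Granola (1 lb) $8.61: grocery items → 0% → $0.00
Bar stool $82.77: furniture, under $100.00 → 1.75% → $1.45
Peanut butter $5.26: grocery items → 0% → $0.00
Wall clock $45.01: all other goods → 7.5% → $3.38
Pasta (2 lb) $2.35: grocery items → 0% → $0.00
Total tax = $10.68 + $19.08 + $0.86 + $25.59 + $1.45 + $3.38 = $61.04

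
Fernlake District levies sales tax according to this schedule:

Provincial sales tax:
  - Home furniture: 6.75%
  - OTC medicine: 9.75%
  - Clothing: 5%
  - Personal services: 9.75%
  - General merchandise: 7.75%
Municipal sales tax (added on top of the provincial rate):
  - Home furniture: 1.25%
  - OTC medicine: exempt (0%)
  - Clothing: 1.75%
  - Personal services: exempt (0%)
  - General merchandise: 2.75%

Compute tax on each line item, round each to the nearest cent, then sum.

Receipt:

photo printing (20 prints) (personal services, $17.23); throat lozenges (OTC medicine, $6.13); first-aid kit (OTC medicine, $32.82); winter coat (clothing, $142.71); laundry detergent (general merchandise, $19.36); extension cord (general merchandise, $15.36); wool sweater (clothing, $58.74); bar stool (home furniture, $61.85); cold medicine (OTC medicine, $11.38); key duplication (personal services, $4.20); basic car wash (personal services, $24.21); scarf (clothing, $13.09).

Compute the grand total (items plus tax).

Photo printing (20 prints) $17.23: personal services → 9.75% + 0% municipal = 9.75% → $1.68
Throat lozenges $6.13: OTC medicine → 9.75% + 0% municipal = 9.75% → $0.60
First-aid kit $32.82: OTC medicine → 9.75% + 0% municipal = 9.75% → $3.20
Winter coat $142.71: clothing → 5% + 1.75% municipal = 6.75% → $9.63
Laundry detergent $19.36: general merchandise → 7.75% + 2.75% municipal = 10.5% → $2.03
Extension cord $15.36: general merchandise → 7.75% + 2.75% municipal = 10.5% → $1.61
Wool sweater $58.74: clothing → 5% + 1.75% municipal = 6.75% → $3.96
Bar stool $61.85: home furniture → 6.75% + 1.25% municipal = 8% → $4.95
Cold medicine $11.38: OTC medicine → 9.75% + 0% municipal = 9.75% → $1.11
Key duplication $4.20: personal services → 9.75% + 0% municipal = 9.75% → $0.41
Basic car wash $24.21: personal services → 9.75% + 0% municipal = 9.75% → $2.36
Scarf $13.09: clothing → 5% + 1.75% municipal = 6.75% → $0.88
Subtotal = $407.08; tax = $32.42; total due = $439.50

$439.50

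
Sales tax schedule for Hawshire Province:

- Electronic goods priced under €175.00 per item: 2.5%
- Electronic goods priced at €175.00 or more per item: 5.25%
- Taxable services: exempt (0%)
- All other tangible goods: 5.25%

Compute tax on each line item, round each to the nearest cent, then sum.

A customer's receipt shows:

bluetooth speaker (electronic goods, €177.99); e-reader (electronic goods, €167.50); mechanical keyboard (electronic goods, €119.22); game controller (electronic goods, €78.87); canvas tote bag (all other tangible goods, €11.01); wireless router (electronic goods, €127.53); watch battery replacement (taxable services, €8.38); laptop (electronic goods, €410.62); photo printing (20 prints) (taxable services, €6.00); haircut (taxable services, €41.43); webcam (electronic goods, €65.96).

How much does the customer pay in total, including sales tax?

Bluetooth speaker €177.99: electronic goods, €175.00 or more → 5.25% → €9.34
E-reader €167.50: electronic goods, under €175.00 → 2.5% → €4.19
Mechanical keyboard €119.22: electronic goods, under €175.00 → 2.5% → €2.98
Game controller €78.87: electronic goods, under €175.00 → 2.5% → €1.97
Canvas tote bag €11.01: all other tangible goods → 5.25% → €0.58
Wireless router €127.53: electronic goods, under €175.00 → 2.5% → €3.19
Watch battery replacement €8.38: taxable services → 0% → €0.00
Laptop €410.62: electronic goods, €175.00 or more → 5.25% → €21.56
Photo printing (20 prints) €6.00: taxable services → 0% → €0.00
Haircut €41.43: taxable services → 0% → €0.00
Webcam €65.96: electronic goods, under €175.00 → 2.5% → €1.65
Subtotal = €1214.51; tax = €45.46; total due = €1259.97

€1259.97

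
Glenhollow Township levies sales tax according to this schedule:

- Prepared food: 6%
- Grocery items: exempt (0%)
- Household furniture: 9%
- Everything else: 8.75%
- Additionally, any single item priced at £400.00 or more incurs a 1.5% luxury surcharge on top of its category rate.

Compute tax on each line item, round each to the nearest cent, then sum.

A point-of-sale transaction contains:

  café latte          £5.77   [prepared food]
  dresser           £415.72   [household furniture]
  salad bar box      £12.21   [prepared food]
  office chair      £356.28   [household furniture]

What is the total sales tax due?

Café latte £5.77: prepared food → 6% → £0.35
Dresser £415.72: household furniture → 9% + 1.5% surcharge = 10.5% → £43.65
Salad bar box £12.21: prepared food → 6% → £0.73
Office chair £356.28: household furniture → 9% → £32.07
Total tax = £0.35 + £43.65 + £0.73 + £32.07 = £76.80

£76.80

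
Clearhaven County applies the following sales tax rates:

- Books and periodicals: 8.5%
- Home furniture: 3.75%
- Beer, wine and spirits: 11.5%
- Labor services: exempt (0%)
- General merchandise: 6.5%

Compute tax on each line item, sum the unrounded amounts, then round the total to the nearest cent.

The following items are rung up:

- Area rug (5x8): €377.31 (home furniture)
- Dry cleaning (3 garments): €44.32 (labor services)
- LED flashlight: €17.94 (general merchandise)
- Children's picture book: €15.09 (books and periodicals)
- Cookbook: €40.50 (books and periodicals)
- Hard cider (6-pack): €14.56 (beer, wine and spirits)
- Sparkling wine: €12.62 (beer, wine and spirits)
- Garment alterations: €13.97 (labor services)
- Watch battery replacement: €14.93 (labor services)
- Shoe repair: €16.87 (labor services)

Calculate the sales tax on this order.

Area rug (5x8) €377.31: home furniture → 3.75% → €14.149125
Dry cleaning (3 garments) €44.32: labor services → 0% → €0.00
LED flashlight €17.94: general merchandise → 6.5% → €1.1661
Children's picture book €15.09: books and periodicals → 8.5% → €1.28265
Cookbook €40.50: books and periodicals → 8.5% → €3.4425
Hard cider (6-pack) €14.56: beer, wine and spirits → 11.5% → €1.6744
Sparkling wine €12.62: beer, wine and spirits → 11.5% → €1.4513
Garment alterations €13.97: labor services → 0% → €0.00
Watch battery replacement €14.93: labor services → 0% → €0.00
Shoe repair €16.87: labor services → 0% → €0.00
Unrounded tax sum = €23.166075 → €23.17

€23.17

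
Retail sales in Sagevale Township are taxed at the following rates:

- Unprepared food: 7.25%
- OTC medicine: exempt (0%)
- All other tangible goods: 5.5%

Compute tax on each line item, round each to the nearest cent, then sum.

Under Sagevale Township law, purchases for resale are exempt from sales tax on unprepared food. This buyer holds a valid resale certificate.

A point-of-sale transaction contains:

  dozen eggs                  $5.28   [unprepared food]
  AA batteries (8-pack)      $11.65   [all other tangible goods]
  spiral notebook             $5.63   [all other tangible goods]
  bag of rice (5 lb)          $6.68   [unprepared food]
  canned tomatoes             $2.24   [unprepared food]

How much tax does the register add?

Dozen eggs $5.28: unprepared food, buyer-exempt → 0% → $0.00
AA batteries (8-pack) $11.65: all other tangible goods → 5.5% → $0.64
Spiral notebook $5.63: all other tangible goods → 5.5% → $0.31
Bag of rice (5 lb) $6.68: unprepared food, buyer-exempt → 0% → $0.00
Canned tomatoes $2.24: unprepared food, buyer-exempt → 0% → $0.00
Total tax = $0.64 + $0.31 = $0.95

$0.95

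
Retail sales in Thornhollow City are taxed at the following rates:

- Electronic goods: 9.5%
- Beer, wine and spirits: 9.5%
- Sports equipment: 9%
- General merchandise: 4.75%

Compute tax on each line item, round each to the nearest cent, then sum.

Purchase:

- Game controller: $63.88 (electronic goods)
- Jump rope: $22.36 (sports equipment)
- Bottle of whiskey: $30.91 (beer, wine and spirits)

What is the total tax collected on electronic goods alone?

Game controller $63.88: electronic goods → 9.5% → $6.07
Tax on electronic goods = $6.07

$6.07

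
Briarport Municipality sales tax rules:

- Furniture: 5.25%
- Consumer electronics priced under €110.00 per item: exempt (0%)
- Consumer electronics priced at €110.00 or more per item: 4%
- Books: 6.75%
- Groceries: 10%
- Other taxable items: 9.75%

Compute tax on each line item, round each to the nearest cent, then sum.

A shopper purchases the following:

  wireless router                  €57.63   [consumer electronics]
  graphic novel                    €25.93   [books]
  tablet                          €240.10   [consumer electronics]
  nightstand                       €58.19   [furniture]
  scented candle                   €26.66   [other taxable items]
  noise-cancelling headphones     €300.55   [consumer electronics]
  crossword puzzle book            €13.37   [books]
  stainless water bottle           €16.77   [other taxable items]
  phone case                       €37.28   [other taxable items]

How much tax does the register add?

Wireless router €57.63: consumer electronics, under €110.00 → 0% → €0.00
Graphic novel €25.93: books → 6.75% → €1.75
Tablet €240.10: consumer electronics, €110.00 or more → 4% → €9.60
Nightstand €58.19: furniture → 5.25% → €3.05
Scented candle €26.66: other taxable items → 9.75% → €2.60
Noise-cancelling headphones €300.55: consumer electronics, €110.00 or more → 4% → €12.02
Crossword puzzle book €13.37: books → 6.75% → €0.90
Stainless water bottle €16.77: other taxable items → 9.75% → €1.64
Phone case €37.28: other taxable items → 9.75% → €3.63
Total tax = €1.75 + €9.60 + €3.05 + €2.60 + €12.02 + €0.90 + €1.64 + €3.63 = €35.19

€35.19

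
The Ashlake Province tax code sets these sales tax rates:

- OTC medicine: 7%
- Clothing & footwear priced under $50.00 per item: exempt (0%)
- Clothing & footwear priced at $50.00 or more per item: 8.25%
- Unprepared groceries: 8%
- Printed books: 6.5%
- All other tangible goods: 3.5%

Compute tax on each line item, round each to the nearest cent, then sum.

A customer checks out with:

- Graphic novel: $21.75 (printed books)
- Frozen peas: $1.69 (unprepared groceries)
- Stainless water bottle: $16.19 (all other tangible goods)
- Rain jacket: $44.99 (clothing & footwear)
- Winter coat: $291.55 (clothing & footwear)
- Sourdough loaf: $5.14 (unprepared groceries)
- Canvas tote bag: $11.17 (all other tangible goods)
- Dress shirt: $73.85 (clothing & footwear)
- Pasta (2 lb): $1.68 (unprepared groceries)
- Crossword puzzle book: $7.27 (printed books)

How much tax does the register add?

Graphic novel $21.75: printed books → 6.5% → $1.41
Frozen peas $1.69: unprepared groceries → 8% → $0.14
Stainless water bottle $16.19: all other tangible goods → 3.5% → $0.57
Rain jacket $44.99: clothing & footwear, under $50.00 → 0% → $0.00
Winter coat $291.55: clothing & footwear, $50.00 or more → 8.25% → $24.05
Sourdough loaf $5.14: unprepared groceries → 8% → $0.41
Canvas tote bag $11.17: all other tangible goods → 3.5% → $0.39
Dress shirt $73.85: clothing & footwear, $50.00 or more → 8.25% → $6.09
Pasta (2 lb) $1.68: unprepared groceries → 8% → $0.13
Crossword puzzle book $7.27: printed books → 6.5% → $0.47
Total tax = $1.41 + $0.14 + $0.57 + $24.05 + $0.41 + $0.39 + $6.09 + $0.13 + $0.47 = $33.66

$33.66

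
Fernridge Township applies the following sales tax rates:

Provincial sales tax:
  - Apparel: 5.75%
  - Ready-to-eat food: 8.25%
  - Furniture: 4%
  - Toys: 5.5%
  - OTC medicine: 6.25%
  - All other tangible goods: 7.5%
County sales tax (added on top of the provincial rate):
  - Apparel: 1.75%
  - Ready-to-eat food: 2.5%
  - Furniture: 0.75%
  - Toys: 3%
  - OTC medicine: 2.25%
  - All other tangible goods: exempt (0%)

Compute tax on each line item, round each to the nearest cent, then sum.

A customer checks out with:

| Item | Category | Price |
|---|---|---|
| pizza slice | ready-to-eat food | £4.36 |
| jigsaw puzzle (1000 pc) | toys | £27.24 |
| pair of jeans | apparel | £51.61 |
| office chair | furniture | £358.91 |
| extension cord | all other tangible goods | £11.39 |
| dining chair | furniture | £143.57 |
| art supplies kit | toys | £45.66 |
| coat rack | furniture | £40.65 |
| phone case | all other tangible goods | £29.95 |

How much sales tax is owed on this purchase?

Pizza slice £4.36: ready-to-eat food → 8.25% + 2.5% county = 10.75% → £0.47
Jigsaw puzzle (1000 pc) £27.24: toys → 5.5% + 3% county = 8.5% → £2.32
Pair of jeans £51.61: apparel → 5.75% + 1.75% county = 7.5% → £3.87
Office chair £358.91: furniture → 4% + 0.75% county = 4.75% → £17.05
Extension cord £11.39: all other tangible goods → 7.5% + 0% county = 7.5% → £0.85
Dining chair £143.57: furniture → 4% + 0.75% county = 4.75% → £6.82
Art supplies kit £45.66: toys → 5.5% + 3% county = 8.5% → £3.88
Coat rack £40.65: furniture → 4% + 0.75% county = 4.75% → £1.93
Phone case £29.95: all other tangible goods → 7.5% + 0% county = 7.5% → £2.25
Total tax = £0.47 + £2.32 + £3.87 + £17.05 + £0.85 + £6.82 + £3.88 + £1.93 + £2.25 = £39.44

£39.44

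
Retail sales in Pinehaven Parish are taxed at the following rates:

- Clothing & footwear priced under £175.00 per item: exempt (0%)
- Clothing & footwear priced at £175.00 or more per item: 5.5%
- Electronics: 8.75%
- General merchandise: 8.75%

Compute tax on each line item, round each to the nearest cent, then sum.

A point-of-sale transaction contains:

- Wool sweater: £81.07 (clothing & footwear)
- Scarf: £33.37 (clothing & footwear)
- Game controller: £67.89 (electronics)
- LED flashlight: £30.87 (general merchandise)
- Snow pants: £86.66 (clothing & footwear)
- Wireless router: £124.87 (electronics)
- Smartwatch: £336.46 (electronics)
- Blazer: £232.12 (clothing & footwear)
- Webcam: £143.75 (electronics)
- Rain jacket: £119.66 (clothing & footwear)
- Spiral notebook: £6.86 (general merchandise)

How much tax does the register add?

Wool sweater £81.07: clothing & footwear, under £175.00 → 0% → £0.00
Scarf £33.37: clothing & footwear, under £175.00 → 0% → £0.00
Game controller £67.89: electronics → 8.75% → £5.94
LED flashlight £30.87: general merchandise → 8.75% → £2.70
Snow pants £86.66: clothing & footwear, under £175.00 → 0% → £0.00
Wireless router £124.87: electronics → 8.75% → £10.93
Smartwatch £336.46: electronics → 8.75% → £29.44
Blazer £232.12: clothing & footwear, £175.00 or more → 5.5% → £12.77
Webcam £143.75: electronics → 8.75% → £12.58
Rain jacket £119.66: clothing & footwear, under £175.00 → 0% → £0.00
Spiral notebook £6.86: general merchandise → 8.75% → £0.60
Total tax = £5.94 + £2.70 + £10.93 + £29.44 + £12.77 + £12.58 + £0.60 = £74.96

£74.96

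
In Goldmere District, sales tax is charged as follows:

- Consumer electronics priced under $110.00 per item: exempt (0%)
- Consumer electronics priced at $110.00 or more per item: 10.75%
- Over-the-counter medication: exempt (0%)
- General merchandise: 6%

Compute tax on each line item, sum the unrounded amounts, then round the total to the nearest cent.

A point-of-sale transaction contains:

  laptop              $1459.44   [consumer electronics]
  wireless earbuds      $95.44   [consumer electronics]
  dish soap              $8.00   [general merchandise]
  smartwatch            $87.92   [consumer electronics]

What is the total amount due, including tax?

$1808.17

Laptop $1459.44: consumer electronics, $110.00 or more → 10.75% → $156.8898
Wireless earbuds $95.44: consumer electronics, under $110.00 → 0% → $0.00
Dish soap $8.00: general merchandise → 6% → $0.48
Smartwatch $87.92: consumer electronics, under $110.00 → 0% → $0.00
Subtotal = $1650.80; unrounded tax = $157.3698 → $157.37; total due = $1808.17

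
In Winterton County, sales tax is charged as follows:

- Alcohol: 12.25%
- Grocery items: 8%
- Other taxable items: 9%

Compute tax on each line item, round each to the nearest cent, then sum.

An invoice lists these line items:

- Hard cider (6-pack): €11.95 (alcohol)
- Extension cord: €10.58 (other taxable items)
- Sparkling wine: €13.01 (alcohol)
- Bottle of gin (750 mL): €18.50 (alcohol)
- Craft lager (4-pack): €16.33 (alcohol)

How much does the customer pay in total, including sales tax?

Hard cider (6-pack) €11.95: alcohol → 12.25% → €1.46
Extension cord €10.58: other taxable items → 9% → €0.95
Sparkling wine €13.01: alcohol → 12.25% → €1.59
Bottle of gin (750 mL) €18.50: alcohol → 12.25% → €2.27
Craft lager (4-pack) €16.33: alcohol → 12.25% → €2.00
Subtotal = €70.37; tax = €8.27; total due = €78.64

€78.64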